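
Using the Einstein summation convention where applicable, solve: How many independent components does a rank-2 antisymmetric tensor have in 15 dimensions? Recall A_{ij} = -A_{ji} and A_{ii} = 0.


An antisymmetric rank-2 tensor satisfies A_{ij} = -A_{ji}, so diagonal entries are zero.
The independent components are the upper-triangular entries: C(n, 2) = n(n-1)/2.
n = 15
C(15, 2) = 15 * 14 / 2 = 210 / 2 = 105

105


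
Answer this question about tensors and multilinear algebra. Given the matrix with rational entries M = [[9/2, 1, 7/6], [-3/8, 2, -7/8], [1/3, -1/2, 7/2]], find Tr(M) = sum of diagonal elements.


The trace is the sum of diagonal entries.
Diagonal: M[1,1] = 9/2, M[2,2] = 2, M[3,3] = 7/2
Tr(M) = 9/2 + 2 + 7/2
Computing step by step:
After adding M[1,1]: 9/2
After adding M[2,2]: 13/2
After adding M[3,3]: 10
Tr(M) = 10

10


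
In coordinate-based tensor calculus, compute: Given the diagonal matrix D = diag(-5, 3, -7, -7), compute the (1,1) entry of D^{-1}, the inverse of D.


For a diagonal matrix, the inverse has entries (D^{-1})_{ii} = 1/d_{ii}.
The diagonal entries are: d_{11} = -5, d_{22} = 3, d_{33} = -7, d_{44} = -7
We need (D^{-1})_{11} = 1/d_{11} = 1/-5 = -1/5

-1/5


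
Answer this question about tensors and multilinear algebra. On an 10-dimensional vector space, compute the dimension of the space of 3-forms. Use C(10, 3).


The dimension of the space of p-forms on an n-dimensional space is C(n, p).
n = 10, p = 3
C(10, 3) = 10! / (3! * 7!) = 120

120


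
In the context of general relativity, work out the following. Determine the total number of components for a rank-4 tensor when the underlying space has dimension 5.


The number of components of a rank-r tensor in d dimensions is d^r.
Here d = 5 and r = 4.
5^4 = 625

625


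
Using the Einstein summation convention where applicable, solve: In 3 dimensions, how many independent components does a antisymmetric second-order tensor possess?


A antisymmetric rank-2 tensor in d dimensions has d(d-1)/2 independent components.
d = 3
d(d-1)/2 = 3 * 2 / 2 = 6 / 2 = 3

3


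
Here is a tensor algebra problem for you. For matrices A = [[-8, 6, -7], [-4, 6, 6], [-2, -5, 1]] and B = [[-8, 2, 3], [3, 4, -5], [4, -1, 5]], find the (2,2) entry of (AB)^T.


(AB)^T_{ij} = (AB)_{ji} = sum_k A_{jk} B_{ki}.
For i=2, j=2 we need (AB)_{22}:
A_{21} * B_{12} = -4 * 2 = -8
A_{22} * B_{22} = 6 * 4 = 24
A_{23} * B_{32} = 6 * -1 = -6
Sum = -8 + 24 + -6 = 10

10


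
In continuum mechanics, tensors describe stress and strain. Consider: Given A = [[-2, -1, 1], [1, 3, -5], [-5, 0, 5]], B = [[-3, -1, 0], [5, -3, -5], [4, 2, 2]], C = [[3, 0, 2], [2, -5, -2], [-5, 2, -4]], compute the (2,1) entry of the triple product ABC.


(ABC)_{21} = sum_m (AB)_{2m} C_{m1}. First compute row 2 of AB.
(AB)_{21} = 1*-3 + 3*5 + -5*4 = -8
(AB)_{22} = 1*-1 + 3*-3 + -5*2 = -20
(AB)_{23} = 1*0 + 3*-5 + -5*2 = -25
Now contract with column 1 of C:
(AB)_{21} * C_{11} = -8 * 3 = -24
(AB)_{22} * C_{21} = -20 * 2 = -40
(AB)_{23} * C_{31} = -25 * -5 = 125
(ABC)_{21} = -24 + -40 + 125 = 61

61


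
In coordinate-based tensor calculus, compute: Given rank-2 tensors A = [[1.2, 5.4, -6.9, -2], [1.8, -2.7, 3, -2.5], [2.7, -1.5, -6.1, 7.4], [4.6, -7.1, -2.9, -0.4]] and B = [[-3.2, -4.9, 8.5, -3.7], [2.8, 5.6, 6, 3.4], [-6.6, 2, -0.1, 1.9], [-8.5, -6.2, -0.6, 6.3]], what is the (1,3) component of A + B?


Tensor addition is component-wise: (A + B)_{ij} = A_{ij} + B_{ij}.
A_{13} = -6.9
B_{13} = 8.5
(A + B)_{13} = -6.9 + 8.5 = 1.6

1.6


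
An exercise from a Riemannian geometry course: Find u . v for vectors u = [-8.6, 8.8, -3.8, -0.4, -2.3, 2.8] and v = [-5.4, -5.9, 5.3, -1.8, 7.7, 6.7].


The inner product u . v = sum of u_i * v_i.
Term-by-term: -8.6 * -5.4, 8.8 * -5.9, -3.8 * 5.3, -0.4 * -1.8, -2.3 * 7.7, 2.8 * 6.7
Products: 46.44, -51.92, -20.14, 0.72, -17.71, 18.76
Sum = 46.44 + -51.92 + -20.14 + 0.72 + -17.71 + 18.76 = -23.85

-23.85


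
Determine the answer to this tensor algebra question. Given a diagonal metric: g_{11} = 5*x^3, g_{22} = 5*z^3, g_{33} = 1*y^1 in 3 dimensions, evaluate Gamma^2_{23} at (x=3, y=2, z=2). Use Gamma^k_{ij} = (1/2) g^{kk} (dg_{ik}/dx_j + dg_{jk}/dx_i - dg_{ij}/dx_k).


For a diagonal metric, Gamma^k_{ij} = (1/2) g^{kk} (dg_{ik}/dx_j + dg_{jk}/dx_i - dg_{ij}/dx_k).
The metric is diagonal, so g_{ab} = 0 for a != b.
At the given point: g_{11} = 135, g_{22} = 40, g_{33} = 2
g^{22} = 1/40
dg_{22}/dx_3 = dg_{22}/dx_3 = 60
dg_{32}/dx_2 = 0 (off-diagonal)
dg_{23}/dx_2 = 0 (off-diagonal)
Numerator = 60 + 0 - 0 = 60
Gamma^2_{23} = 60 / (2 * 40) = 3/4

3/4


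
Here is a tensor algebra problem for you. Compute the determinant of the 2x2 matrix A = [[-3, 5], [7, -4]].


For a 2x2 matrix [[a, b], [c, d]], det = a*d - b*c.
a = -3, b = 5, c = 7, d = -4
a*d = -3 * -4 = 12
b*c = 5 * 7 = 35
det = 12 - 35 = -23

-23


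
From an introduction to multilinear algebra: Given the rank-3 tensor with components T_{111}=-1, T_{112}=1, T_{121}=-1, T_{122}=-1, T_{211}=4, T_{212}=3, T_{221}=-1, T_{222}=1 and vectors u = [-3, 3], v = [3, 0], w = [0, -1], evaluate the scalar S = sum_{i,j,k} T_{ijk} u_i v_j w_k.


S = sum over i,j,k of T_{ijk} u_i v_j w_k. Expanding all 8 terms:
T_{111}*u_1*v_1*w_1 = -1*-3*3*0 = 0  (running total: 0)
T_{112}*u_1*v_1*w_2 = 1*-3*3*-1 = 9  (running total: 9)
T_{121}*u_1*v_2*w_1 = -1*-3*0*0 = 0  (running total: 9)
T_{122}*u_1*v_2*w_2 = -1*-3*0*-1 = 0  (running total: 9)
T_{211}*u_2*v_1*w_1 = 4*3*3*0 = 0  (running total: 9)
T_{212}*u_2*v_1*w_2 = 3*3*3*-1 = -27  (running total: -18)
T_{221}*u_2*v_2*w_1 = -1*3*0*0 = 0  (running total: -18)
T_{222}*u_2*v_2*w_2 = 1*3*0*-1 = 0  (running total: -18)
S = -18

-18


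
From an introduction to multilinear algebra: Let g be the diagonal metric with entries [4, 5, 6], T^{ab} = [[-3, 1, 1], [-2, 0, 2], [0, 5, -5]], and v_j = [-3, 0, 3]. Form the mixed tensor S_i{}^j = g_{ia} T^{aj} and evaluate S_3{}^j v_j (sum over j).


Step 1: lower the first index. For a diagonal metric, g_{ia} T^{aj} = g_{ii} T^{ij} (no sum on i).
g_{33} = 6
S_3{}^1 = 6 * T^{31} = 6 * 0 = 0
S_3{}^2 = 6 * T^{32} = 6 * 5 = 30
S_3{}^3 = 6 * T^{33} = 6 * -5 = -30
Step 2: contract S_3{}^j with v_j.
S_3{}^1 * v_1 = 0 * -3 = 0
S_3{}^2 * v_2 = 30 * 0 = 0
S_3{}^3 * v_3 = -30 * 3 = -90
Result = 0 + 0 + -90 = -90

-90


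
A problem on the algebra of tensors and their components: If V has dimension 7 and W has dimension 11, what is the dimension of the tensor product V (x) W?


The dimension of a tensor product is the product of dimensions.
dim(V) = 7, dim(W) = 11
dim(V (x) W) = 7 * 11 = 77

77


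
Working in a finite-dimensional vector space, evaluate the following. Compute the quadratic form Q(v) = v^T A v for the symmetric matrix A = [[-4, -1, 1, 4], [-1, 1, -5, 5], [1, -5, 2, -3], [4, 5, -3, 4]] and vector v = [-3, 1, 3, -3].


First compute Av:
(Av)_1 = -4*-3 + -1*1 + 1*3 + 4*-3 = 2
(Av)_2 = -1*-3 + 1*1 + -5*3 + 5*-3 = -26
(Av)_3 = 1*-3 + -5*1 + 2*3 + -3*-3 = 7
(Av)_4 = 4*-3 + 5*1 + -3*3 + 4*-3 = -28
Av = [2, -26, 7, -28]
Then v^T (Av) = -3*2 + 1*-26 + 3*7 + -3*-28
= -6 + -26 + 21 + 84 = 73

73


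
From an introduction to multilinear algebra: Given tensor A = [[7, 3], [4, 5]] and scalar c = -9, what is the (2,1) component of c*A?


Scalar multiplication: (cA)_{ij} = c * A_{ij}.
c = -9
A_{21} = 4
(cA)_{21} = -9 * 4 = -36

-36


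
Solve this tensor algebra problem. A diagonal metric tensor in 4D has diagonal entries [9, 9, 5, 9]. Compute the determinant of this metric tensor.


For a diagonal metric, the determinant is the product of diagonal entries.
Diagonal entries: 9, 9, 5, 9
det(g) = 9 * 9 * 5 * 9 = 3645

3645


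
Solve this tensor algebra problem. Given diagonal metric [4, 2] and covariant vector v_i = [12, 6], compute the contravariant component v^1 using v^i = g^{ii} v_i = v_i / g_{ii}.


To raise an index with a diagonal metric: v^i = v_i / g_{ii}.
For index 1: v_1 = 12, g_{11} = 4
v^1 = 12 / 4 = 3

3


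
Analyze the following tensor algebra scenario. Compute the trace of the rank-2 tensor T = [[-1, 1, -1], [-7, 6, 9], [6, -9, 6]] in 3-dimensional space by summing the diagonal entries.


The contraction (trace) of a rank-2 tensor is the sum of its diagonal elements.
Diagonal entries: A[1,1] = -1, A[2,2] = 6, A[3,3] = 6
Tr(A) = -1 + 6 + 6 = 11

11


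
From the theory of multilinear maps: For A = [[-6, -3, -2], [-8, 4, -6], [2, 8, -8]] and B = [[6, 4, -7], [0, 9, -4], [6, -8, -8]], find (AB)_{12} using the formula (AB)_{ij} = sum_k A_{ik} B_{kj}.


(AB)_{ij} = sum_k A_{ik} B_{kj}.
For i=1, j=2:
A_{11} * B_{12} = -6 * 4 = -24
A_{12} * B_{22} = -3 * 9 = -27
A_{13} * B_{32} = -2 * -8 = 16
Sum = -24 + -27 + 16 = -35

-35


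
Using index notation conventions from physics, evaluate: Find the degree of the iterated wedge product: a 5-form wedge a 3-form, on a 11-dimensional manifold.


The degree of a wedge product is the sum of the degrees of the individual forms.
Degrees: 5, 3
Total degree = 5 + 3 = 8

8


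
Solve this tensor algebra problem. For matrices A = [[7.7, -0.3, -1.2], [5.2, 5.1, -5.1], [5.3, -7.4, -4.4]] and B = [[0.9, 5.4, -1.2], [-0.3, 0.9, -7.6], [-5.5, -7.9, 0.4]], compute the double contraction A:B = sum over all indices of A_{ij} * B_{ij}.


A:B = sum over all i,j of A_{ij} * B_{ij}.
Row 1: 7.7*0.9=6.93, -0.3*5.4=-1.62, -1.2*-1.2=1.44 => row sum = 6.75
Row 2: 5.2*-0.3=-1.56, 5.1*0.9=4.59, -5.1*-7.6=38.76 => row sum = 41.79
Row 3: 5.3*-5.5=-29.15, -7.4*-7.9=58.46, -4.4*0.4=-1.76 => row sum = 27.55
Total = 6.75 + 41.79 + 27.55 = 76.09

76.09


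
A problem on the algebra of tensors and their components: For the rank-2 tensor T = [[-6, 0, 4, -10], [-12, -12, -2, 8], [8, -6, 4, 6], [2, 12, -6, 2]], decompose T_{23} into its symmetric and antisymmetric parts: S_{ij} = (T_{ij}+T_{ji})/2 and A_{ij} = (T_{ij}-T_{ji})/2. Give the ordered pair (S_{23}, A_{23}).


T_{23} = -2
T_{32} = -6
S_{23} = (-2 + -6)/2 = -8/2 = -4
A_{23} = (-2 - -6)/2 = 4/2 = 2
Check: S + A = -4 + 2 = -2 = T_{23}.

(-4, 2)


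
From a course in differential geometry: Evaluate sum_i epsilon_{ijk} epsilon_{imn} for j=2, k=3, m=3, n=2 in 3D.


Using the identity: epsilon_{ijk} epsilon_{imn} = delta_{jm} delta_{kn} - delta_{jn} delta_{km}.
delta_{23} = 0
delta_{32} = 0
delta_{22} = 1
delta_{33} = 1
Result = 0 * 0 - 1 * 1 = 0 - 1 = -1

-1


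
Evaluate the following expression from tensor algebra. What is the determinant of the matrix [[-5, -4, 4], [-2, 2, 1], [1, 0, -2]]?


Expanding along the first row, det(A) = a11*M_11 - a12*M_12 + a13*M_13, where M_1j is the (1,j) minor.
Minor M_11 = 2*-2 - 1*0 = -4
Minor M_12 = -2*-2 - 1*1 = 3
Minor M_13 = -2*0 - 2*1 = -2
det = -5*(-4) - -4*(3) + 4*(-2)
    = 20 - -12 + -8
    = 24

24


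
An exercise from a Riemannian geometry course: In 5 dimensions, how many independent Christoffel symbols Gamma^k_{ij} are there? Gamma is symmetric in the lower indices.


Christoffel symbols Gamma^k_{ij} are symmetric in i,j, so there are d * d(d+1)/2 independent symbols.
d = 5
d(d+1)/2 = 5 * 6 / 2 = 15
Total = 5 * 15 = 75

75


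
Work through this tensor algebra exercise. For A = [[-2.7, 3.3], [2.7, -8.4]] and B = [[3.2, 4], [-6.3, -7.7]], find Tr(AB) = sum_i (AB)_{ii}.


Tr(AB) = sum_i (AB)_{ii} where (AB)_{ii} = sum_k A_{ik} B_{ki}.
(AB)_{11} = -2.7*3.2 + 3.3*-6.3 = -29.43
(AB)_{22} = 2.7*4 + -8.4*-7.7 = 75.48
Tr(AB) = -29.43 + 75.48 = 46.05

46.05


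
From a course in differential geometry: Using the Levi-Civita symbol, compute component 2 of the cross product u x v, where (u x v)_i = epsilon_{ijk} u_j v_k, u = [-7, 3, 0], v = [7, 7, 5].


(u x v)_2 = sum_{j,k} epsilon_{2jk} u_j v_k. Only permutations of (1,2,3) contribute; the two non-zero terms are:
eps_{213} u_1 v_3 = -1 * -7 * 5 = 35
eps_{231} u_3 v_1 = 1 * 0 * 7 = 0
(u x v)_2 = 35

35


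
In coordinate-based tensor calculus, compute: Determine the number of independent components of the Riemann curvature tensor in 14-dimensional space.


The Riemann tensor in d dimensions has d^2(d^2 - 1)/12 independent components.
d = 14, so d^2 = 196
d^2 - 1 = 195
d^2(d^2 - 1) = 196 * 195 = 38220
Divide by 12: 38220 / 12 = 3185

3185


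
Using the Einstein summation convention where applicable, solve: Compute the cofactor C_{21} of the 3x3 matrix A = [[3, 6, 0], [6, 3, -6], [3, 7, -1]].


To find cofactor C_{21}, delete row 2 and column 1.
The resulting 2x2 submatrix is: [[6, 0], [7, -1]]
Minor M_{21} = 6*-1 - 0*7
  = -6 - 0 = -6
Sign = (-1)^(2+1) = (-1)^3 = -1
Cofactor C_{21} = -1 * -6 = 6

6


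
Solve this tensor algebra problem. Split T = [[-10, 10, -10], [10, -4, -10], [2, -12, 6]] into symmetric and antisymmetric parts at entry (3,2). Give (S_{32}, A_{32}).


T_{32} = -12
T_{23} = -10
S_{32} = (-12 + -10)/2 = -22/2 = -11
A_{32} = (-12 - -10)/2 = -2/2 = -1
Check: S + A = -11 + -1 = -12 = T_{32}.

(-11, -1)


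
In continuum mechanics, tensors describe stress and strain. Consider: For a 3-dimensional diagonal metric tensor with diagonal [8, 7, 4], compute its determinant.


For a diagonal metric, the determinant is the product of diagonal entries.
Diagonal entries: 8, 7, 4
det(g) = 8 * 7 * 4 = 224

224


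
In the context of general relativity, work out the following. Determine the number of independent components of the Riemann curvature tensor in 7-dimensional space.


The Riemann tensor in d dimensions has d^2(d^2 - 1)/12 independent components.
d = 7, so d^2 = 49
d^2 - 1 = 48
d^2(d^2 - 1) = 49 * 48 = 2352
Divide by 12: 2352 / 12 = 196

196


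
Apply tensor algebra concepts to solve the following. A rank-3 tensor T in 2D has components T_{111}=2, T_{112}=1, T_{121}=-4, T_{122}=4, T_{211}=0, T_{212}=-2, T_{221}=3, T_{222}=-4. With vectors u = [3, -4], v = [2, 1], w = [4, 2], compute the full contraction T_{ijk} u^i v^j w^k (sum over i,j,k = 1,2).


S = sum over i,j,k of T_{ijk} u_i v_j w_k. Expanding all 8 terms:
T_{111}*u_1*v_1*w_1 = 2*3*2*4 = 48  (running total: 48)
T_{112}*u_1*v_1*w_2 = 1*3*2*2 = 12  (running total: 60)
T_{121}*u_1*v_2*w_1 = -4*3*1*4 = -48  (running total: 12)
T_{122}*u_1*v_2*w_2 = 4*3*1*2 = 24  (running total: 36)
T_{211}*u_2*v_1*w_1 = 0*-4*2*4 = 0  (running total: 36)
T_{212}*u_2*v_1*w_2 = -2*-4*2*2 = 32  (running total: 68)
T_{221}*u_2*v_2*w_1 = 3*-4*1*4 = -48  (running total: 20)
T_{222}*u_2*v_2*w_2 = -4*-4*1*2 = 32  (running total: 52)
S = 52

52


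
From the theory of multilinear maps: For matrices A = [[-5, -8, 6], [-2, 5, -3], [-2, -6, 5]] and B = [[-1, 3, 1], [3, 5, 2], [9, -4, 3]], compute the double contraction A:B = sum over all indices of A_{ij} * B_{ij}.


A:B = sum over all i,j of A_{ij} * B_{ij}.
Row 1: -5*-1=5, -8*3=-24, 6*1=6 => row sum = -13
Row 2: -2*3=-6, 5*5=25, -3*2=-6 => row sum = 13
Row 3: -2*9=-18, -6*-4=24, 5*3=15 => row sum = 21
Total = -13 + 13 + 21 = 21

21


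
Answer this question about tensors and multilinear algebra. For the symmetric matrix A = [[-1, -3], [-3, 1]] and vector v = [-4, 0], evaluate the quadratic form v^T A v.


First compute Av:
(Av)_1 = -1*-4 + -3*0 = 4
(Av)_2 = -3*-4 + 1*0 = 12
Av = [4, 12]
Then v^T (Av) = -4*4 + 0*12
= -16 + 0 = -16

-16


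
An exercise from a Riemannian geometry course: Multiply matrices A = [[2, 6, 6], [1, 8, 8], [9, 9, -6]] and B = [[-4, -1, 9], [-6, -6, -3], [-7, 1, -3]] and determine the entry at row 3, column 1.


(AB)_{ij} = sum_k A_{ik} B_{kj}.
For i=3, j=1:
A_{31} * B_{11} = 9 * -4 = -36
A_{32} * B_{21} = 9 * -6 = -54
A_{33} * B_{31} = -6 * -7 = 42
Sum = -36 + -54 + 42 = -48

-48


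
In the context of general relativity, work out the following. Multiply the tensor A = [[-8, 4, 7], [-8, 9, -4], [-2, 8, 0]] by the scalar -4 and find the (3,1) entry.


Scalar multiplication: (cA)_{ij} = c * A_{ij}.
c = -4
A_{31} = -2
(cA)_{31} = -4 * -2 = 8

8


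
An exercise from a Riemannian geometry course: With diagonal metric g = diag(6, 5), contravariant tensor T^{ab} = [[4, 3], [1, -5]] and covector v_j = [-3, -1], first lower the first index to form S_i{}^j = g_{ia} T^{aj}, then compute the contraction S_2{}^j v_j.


Step 1: lower the first index. For a diagonal metric, g_{ia} T^{aj} = g_{ii} T^{ij} (no sum on i).
g_{22} = 5
S_2{}^1 = 5 * T^{21} = 5 * 1 = 5
S_2{}^2 = 5 * T^{22} = 5 * -5 = -25
Step 2: contract S_2{}^j with v_j.
S_2{}^1 * v_1 = 5 * -3 = -15
S_2{}^2 * v_2 = -25 * -1 = 25
Result = -15 + 25 = 10

10


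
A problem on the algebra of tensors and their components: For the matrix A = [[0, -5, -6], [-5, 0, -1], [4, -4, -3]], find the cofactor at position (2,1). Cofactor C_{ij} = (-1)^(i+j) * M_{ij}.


To find cofactor C_{21}, delete row 2 and column 1.
The resulting 2x2 submatrix is: [[-5, -6], [-4, -3]]
Minor M_{21} = -5*-3 - -6*-4
  = 15 - 24 = -9
Sign = (-1)^(2+1) = (-1)^3 = -1
Cofactor C_{21} = -1 * -9 = 9

9


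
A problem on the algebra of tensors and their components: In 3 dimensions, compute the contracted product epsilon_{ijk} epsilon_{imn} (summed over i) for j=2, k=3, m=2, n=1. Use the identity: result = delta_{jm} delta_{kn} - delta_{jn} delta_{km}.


Using the identity: epsilon_{ijk} epsilon_{imn} = delta_{jm} delta_{kn} - delta_{jn} delta_{km}.
delta_{22} = 1
delta_{31} = 0
delta_{21} = 0
delta_{32} = 0
Result = 1 * 0 - 0 * 0 = 0 - 0 = 0

0


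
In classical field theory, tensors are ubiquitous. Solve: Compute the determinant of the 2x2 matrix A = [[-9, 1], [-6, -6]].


For a 2x2 matrix [[a, b], [c, d]], det = a*d - b*c.
a = -9, b = 1, c = -6, d = -6
a*d = -9 * -6 = 54
b*c = 1 * -6 = -6
det = 54 - -6 = 60

60


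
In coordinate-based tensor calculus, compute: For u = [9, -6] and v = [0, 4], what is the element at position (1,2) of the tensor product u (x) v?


The outer product entry T_{ij} = u_i * v_j.
We need i=1, j=2.
u_1 = 9, v_2 = 4
T_{1,2} = 9 * 4 = 36

36


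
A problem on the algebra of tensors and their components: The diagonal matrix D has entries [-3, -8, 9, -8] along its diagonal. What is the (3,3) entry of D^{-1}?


For a diagonal matrix, the inverse has entries (D^{-1})_{ii} = 1/d_{ii}.
The diagonal entries are: d_{11} = -3, d_{22} = -8, d_{33} = 9, d_{44} = -8
We need (D^{-1})_{33} = 1/d_{33} = 1/9 = 1/9

1/9


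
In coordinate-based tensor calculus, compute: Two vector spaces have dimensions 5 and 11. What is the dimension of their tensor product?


The dimension of a tensor product is the product of dimensions.
dim(V) = 5, dim(W) = 11
dim(V (x) W) = 5 * 11 = 55

55


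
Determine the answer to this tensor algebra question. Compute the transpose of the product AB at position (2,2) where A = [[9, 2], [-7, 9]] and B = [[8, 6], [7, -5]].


(AB)^T_{ij} = (AB)_{ji} = sum_k A_{jk} B_{ki}.
For i=2, j=2 we need (AB)_{22}:
A_{21} * B_{12} = -7 * 6 = -42
A_{22} * B_{22} = 9 * -5 = -45
Sum = -42 + -45 = -87

-87


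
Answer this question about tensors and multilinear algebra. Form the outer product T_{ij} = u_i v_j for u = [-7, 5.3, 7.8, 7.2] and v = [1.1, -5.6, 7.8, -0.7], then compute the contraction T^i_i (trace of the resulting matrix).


The outer product gives T_{ij} = u_i v_j.
The trace (contraction) is Tr(T) = sum_i T_{ii} = sum_i u_i v_i.
Diagonal entries:
T_{11} = u_1 * v_1 = -7 * 1.1 = -7.7
T_{22} = u_2 * v_2 = 5.3 * -5.6 = -29.68
T_{33} = u_3 * v_3 = 7.8 * 7.8 = 60.84
T_{44} = u_4 * v_4 = 7.2 * -0.7 = -5.04
Tr(T) = -7.7 + -29.68 + 60.84 + -5.04 = 18.42

18.42


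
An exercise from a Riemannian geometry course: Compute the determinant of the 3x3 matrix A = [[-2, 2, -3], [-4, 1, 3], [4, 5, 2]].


Expanding along the first row, det(A) = a11*M_11 - a12*M_12 + a13*M_13, where M_1j is the (1,j) minor.
Minor M_11 = 1*2 - 3*5 = -13
Minor M_12 = -4*2 - 3*4 = -20
Minor M_13 = -4*5 - 1*4 = -24
det = -2*(-13) - 2*(-20) + -3*(-24)
    = 26 - -40 + 72
    = 138

138


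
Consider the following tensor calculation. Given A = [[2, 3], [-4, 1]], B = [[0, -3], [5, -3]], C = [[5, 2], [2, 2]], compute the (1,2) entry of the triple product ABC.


(ABC)_{12} = sum_m (AB)_{1m} C_{m2}. First compute row 1 of AB.
(AB)_{11} = 2*0 + 3*5 = 15
(AB)_{12} = 2*-3 + 3*-3 = -15
Now contract with column 2 of C:
(AB)_{11} * C_{12} = 15 * 2 = 30
(AB)_{12} * C_{22} = -15 * 2 = -30
(ABC)_{12} = 30 + -30 = 0

0


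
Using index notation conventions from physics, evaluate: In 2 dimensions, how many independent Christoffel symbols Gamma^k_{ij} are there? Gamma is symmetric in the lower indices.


Christoffel symbols Gamma^k_{ij} are symmetric in i,j, so there are d * d(d+1)/2 independent symbols.
d = 2
d(d+1)/2 = 2 * 3 / 2 = 3
Total = 2 * 3 = 6

6


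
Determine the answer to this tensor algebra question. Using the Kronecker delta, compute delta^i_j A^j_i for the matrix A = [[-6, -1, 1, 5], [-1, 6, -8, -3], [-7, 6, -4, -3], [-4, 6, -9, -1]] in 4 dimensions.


The contraction (trace) of a rank-2 tensor is the sum of its diagonal elements.
Diagonal entries: A[1,1] = -6, A[2,2] = 6, A[3,3] = -4, A[4,4] = -1
Tr(A) = -6 + 6 + -4 + -1 = -5

-5


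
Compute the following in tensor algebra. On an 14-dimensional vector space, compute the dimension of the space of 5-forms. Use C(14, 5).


The dimension of the space of p-forms on an n-dimensional space is C(n, p).
n = 14, p = 5
C(14, 5) = 14! / (5! * 9!) = 2002

2002


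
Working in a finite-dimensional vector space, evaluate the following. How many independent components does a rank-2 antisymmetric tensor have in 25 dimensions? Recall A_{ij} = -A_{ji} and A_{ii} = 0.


An antisymmetric rank-2 tensor satisfies A_{ij} = -A_{ji}, so diagonal entries are zero.
The independent components are the upper-triangular entries: C(n, 2) = n(n-1)/2.
n = 25
C(25, 2) = 25 * 24 / 2 = 600 / 2 = 300

300


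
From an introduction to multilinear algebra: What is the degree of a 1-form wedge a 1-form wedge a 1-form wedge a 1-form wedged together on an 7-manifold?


The degree of a wedge product is the sum of the degrees of the individual forms.
Degrees: 1, 1, 1, 1
Total degree = 1 + 1 + 1 + 1 = 4

4


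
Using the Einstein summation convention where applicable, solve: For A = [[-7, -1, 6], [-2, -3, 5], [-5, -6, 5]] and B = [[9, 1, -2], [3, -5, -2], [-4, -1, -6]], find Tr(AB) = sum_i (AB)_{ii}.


Tr(AB) = sum_i (AB)_{ii} where (AB)_{ii} = sum_k A_{ik} B_{ki}.
(AB)_{11} = -7*9 + -1*3 + 6*-4 = -90
(AB)_{22} = -2*1 + -3*-5 + 5*-1 = 8
(AB)_{33} = -5*-2 + -6*-2 + 5*-6 = -8
Tr(AB) = -90 + 8 + -8 = -90

-90


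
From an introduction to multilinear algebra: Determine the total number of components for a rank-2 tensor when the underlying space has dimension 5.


The number of components of a rank-r tensor in d dimensions is d^r.
Here d = 5 and r = 2.
5^2 = 25

25


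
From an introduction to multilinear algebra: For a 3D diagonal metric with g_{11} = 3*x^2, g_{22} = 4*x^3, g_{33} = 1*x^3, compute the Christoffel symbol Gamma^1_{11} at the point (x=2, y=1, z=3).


For a diagonal metric, Gamma^k_{ij} = (1/2) g^{kk} (dg_{ik}/dx_j + dg_{jk}/dx_i - dg_{ij}/dx_k).
The metric is diagonal, so g_{ab} = 0 for a != b.
At the given point: g_{11} = 12, g_{22} = 32, g_{33} = 8
g^{11} = 1/12
dg_{11}/dx_1 = dg_{11}/dx_1 = 12
dg_{11}/dx_1 = dg_{11}/dx_1 = 12
dg_{11}/dx_1 = dg_{11}/dx_1 = 12
Numerator = 12 + 12 - 12 = 12
Gamma^1_{11} = 12 / (2 * 12) = 1/2

1/2


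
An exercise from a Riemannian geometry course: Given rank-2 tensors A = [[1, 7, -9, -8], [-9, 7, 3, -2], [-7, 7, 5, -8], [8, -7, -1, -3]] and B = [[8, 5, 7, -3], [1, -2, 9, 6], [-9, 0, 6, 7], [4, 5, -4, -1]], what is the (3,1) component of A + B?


Tensor addition is component-wise: (A + B)_{ij} = A_{ij} + B_{ij}.
A_{31} = -7
B_{31} = -9
(A + B)_{31} = -7 + -9 = -16

-16


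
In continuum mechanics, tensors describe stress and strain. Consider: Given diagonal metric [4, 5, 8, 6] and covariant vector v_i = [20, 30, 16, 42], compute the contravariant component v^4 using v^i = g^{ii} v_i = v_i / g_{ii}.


To raise an index with a diagonal metric: v^i = v_i / g_{ii}.
For index 4: v_4 = 42, g_{44} = 6
v^4 = 42 / 6 = 7

7


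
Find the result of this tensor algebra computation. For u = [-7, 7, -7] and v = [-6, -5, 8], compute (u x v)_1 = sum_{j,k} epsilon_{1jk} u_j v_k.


(u x v)_1 = sum_{j,k} epsilon_{1jk} u_j v_k. Only permutations of (1,2,3) contribute; the two non-zero terms are:
eps_{123} u_2 v_3 = 1 * 7 * 8 = 56
eps_{132} u_3 v_2 = -1 * -7 * -5 = -35
(u x v)_1 = 21

21


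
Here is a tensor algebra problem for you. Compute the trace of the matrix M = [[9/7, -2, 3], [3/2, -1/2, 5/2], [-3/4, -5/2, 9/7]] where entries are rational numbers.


The trace is the sum of diagonal entries.
Diagonal: M[1,1] = 9/7, M[2,2] = -1/2, M[3,3] = 9/7
Tr(M) = 9/7 + -1/2 + 9/7
Computing step by step:
After adding M[1,1]: 9/7
After adding M[2,2]: 11/14
After adding M[3,3]: 29/14
Tr(M) = 29/14

29/14


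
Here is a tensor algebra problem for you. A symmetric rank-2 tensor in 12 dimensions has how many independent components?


A symmetric rank-2 tensor in d dimensions has d(d+1)/2 independent components.
d = 12
d(d+1)/2 = 12 * 13 / 2 = 156 / 2 = 78

78


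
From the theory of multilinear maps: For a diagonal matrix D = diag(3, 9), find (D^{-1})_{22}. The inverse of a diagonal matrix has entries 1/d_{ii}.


For a diagonal matrix, the inverse has entries (D^{-1})_{ii} = 1/d_{ii}.
The diagonal entries are: d_{11} = 3, d_{22} = 9
We need (D^{-1})_{22} = 1/d_{22} = 1/9 = 1/9

1/9


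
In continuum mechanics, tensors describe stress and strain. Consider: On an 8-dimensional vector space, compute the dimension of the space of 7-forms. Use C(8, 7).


The dimension of the space of p-forms on an n-dimensional space is C(n, p).
n = 8, p = 7
C(8, 7) = 8! / (7! * 1!) = 8

8


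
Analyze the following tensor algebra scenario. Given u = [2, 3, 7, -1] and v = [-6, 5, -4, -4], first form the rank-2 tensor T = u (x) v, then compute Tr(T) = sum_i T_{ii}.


The outer product gives T_{ij} = u_i v_j.
The trace (contraction) is Tr(T) = sum_i T_{ii} = sum_i u_i v_i.
Diagonal entries:
T_{11} = u_1 * v_1 = 2 * -6 = -12
T_{22} = u_2 * v_2 = 3 * 5 = 15
T_{33} = u_3 * v_3 = 7 * -4 = -28
T_{44} = u_4 * v_4 = -1 * -4 = 4
Tr(T) = -12 + 15 + -28 + 4 = -21

-21


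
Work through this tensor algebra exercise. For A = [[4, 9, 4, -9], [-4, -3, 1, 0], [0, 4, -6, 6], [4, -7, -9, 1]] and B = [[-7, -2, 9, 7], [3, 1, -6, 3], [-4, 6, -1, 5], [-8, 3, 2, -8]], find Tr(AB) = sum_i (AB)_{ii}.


Tr(AB) = sum_i (AB)_{ii} where (AB)_{ii} = sum_k A_{ik} B_{ki}.
(AB)_{11} = 4*-7 + 9*3 + 4*-4 + -9*-8 = 55
(AB)_{22} = -4*-2 + -3*1 + 1*6 + 0*3 = 11
(AB)_{33} = 0*9 + 4*-6 + -6*-1 + 6*2 = -6
(AB)_{44} = 4*7 + -7*3 + -9*5 + 1*-8 = -46
Tr(AB) = 55 + 11 + -6 + -46 = 14

14


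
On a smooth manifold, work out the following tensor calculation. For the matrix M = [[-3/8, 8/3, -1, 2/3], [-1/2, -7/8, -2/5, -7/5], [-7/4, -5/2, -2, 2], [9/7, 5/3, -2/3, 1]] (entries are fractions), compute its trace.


The trace is the sum of diagonal entries.
Diagonal: M[1,1] = -3/8, M[2,2] = -7/8, M[3,3] = -2, M[4,4] = 1
Tr(M) = -3/8 + -7/8 + -2 + 1
Computing step by step:
After adding M[1,1]: -3/8
After adding M[2,2]: -5/4
After adding M[3,3]: -13/4
After adding M[4,4]: -9/4
Tr(M) = -9/4

-9/4


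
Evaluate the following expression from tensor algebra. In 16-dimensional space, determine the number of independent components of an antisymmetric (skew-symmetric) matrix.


An antisymmetric rank-2 tensor satisfies A_{ij} = -A_{ji}, so diagonal entries are zero.
The independent components are the upper-triangular entries: C(n, 2) = n(n-1)/2.
n = 16
C(16, 2) = 16 * 15 / 2 = 240 / 2 = 120

120


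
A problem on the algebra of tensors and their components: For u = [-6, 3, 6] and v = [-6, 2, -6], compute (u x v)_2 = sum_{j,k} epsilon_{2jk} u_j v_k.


(u x v)_2 = sum_{j,k} epsilon_{2jk} u_j v_k. Only permutations of (1,2,3) contribute; the two non-zero terms are:
eps_{213} u_1 v_3 = -1 * -6 * -6 = -36
eps_{231} u_3 v_1 = 1 * 6 * -6 = -36
(u x v)_2 = -72

-72


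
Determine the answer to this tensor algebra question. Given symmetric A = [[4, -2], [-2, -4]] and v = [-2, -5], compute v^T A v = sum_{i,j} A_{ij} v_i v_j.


First compute Av:
(Av)_1 = 4*-2 + -2*-5 = 2
(Av)_2 = -2*-2 + -4*-5 = 24
Av = [2, 24]
Then v^T (Av) = -2*2 + -5*24
= -4 + -120 = -124

-124


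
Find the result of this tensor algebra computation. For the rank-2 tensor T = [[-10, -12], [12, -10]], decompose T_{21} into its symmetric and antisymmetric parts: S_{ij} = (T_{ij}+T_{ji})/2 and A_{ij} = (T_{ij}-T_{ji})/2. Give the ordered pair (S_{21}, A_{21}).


T_{21} = 12
T_{12} = -12
S_{21} = (12 + -12)/2 = 0/2 = 0
A_{21} = (12 - -12)/2 = 24/2 = 12
Check: S + A = 0 + 12 = 12 = T_{21}.

(0, 12)


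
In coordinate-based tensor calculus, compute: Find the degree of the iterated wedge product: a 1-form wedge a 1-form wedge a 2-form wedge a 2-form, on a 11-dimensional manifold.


The degree of a wedge product is the sum of the degrees of the individual forms.
Degrees: 1, 1, 2, 2
Total degree = 1 + 1 + 2 + 2 = 6

6


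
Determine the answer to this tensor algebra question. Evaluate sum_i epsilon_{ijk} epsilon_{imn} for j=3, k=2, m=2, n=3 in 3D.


Using the identity: epsilon_{ijk} epsilon_{imn} = delta_{jm} delta_{kn} - delta_{jn} delta_{km}.
delta_{32} = 0
delta_{23} = 0
delta_{33} = 1
delta_{22} = 1
Result = 0 * 0 - 1 * 1 = 0 - 1 = -1

-1


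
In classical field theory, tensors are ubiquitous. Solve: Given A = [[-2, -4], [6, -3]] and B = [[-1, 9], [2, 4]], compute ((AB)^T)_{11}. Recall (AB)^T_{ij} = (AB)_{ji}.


(AB)^T_{ij} = (AB)_{ji} = sum_k A_{jk} B_{ki}.
For i=1, j=1 we need (AB)_{11}:
A_{11} * B_{11} = -2 * -1 = 2
A_{12} * B_{21} = -4 * 2 = -8
Sum = 2 + -8 = -6

-6


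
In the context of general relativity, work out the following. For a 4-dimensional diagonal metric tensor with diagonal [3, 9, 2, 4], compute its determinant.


For a diagonal metric, the determinant is the product of diagonal entries.
Diagonal entries: 3, 9, 2, 4
det(g) = 3 * 9 * 2 * 4 = 216

216


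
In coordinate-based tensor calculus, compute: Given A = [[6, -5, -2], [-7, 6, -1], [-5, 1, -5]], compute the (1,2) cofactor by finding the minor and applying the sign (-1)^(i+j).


To find cofactor C_{12}, delete row 1 and column 2.
The resulting 2x2 submatrix is: [[-7, -1], [-5, -5]]
Minor M_{12} = -7*-5 - -1*-5
  = 35 - 5 = 30
Sign = (-1)^(1+2) = (-1)^3 = -1
Cofactor C_{12} = -1 * 30 = -30

-30


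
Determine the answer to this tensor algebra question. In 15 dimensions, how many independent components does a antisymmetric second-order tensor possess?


A antisymmetric rank-2 tensor in d dimensions has d(d-1)/2 independent components.
d = 15
d(d-1)/2 = 15 * 14 / 2 = 210 / 2 = 105

105


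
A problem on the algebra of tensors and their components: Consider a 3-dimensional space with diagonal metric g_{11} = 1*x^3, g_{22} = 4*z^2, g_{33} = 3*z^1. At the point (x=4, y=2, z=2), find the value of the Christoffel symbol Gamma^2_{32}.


For a diagonal metric, Gamma^k_{ij} = (1/2) g^{kk} (dg_{ik}/dx_j + dg_{jk}/dx_i - dg_{ij}/dx_k).
The metric is diagonal, so g_{ab} = 0 for a != b.
At the given point: g_{11} = 64, g_{22} = 16, g_{33} = 6
g^{22} = 1/16
dg_{32}/dx_2 = 0 (off-diagonal)
dg_{22}/dx_3 = dg_{22}/dx_3 = 16
dg_{32}/dx_2 = 0 (off-diagonal)
Numerator = 0 + 16 - 0 = 16
Gamma^2_{32} = 16 / (2 * 16) = 1/2

1/2


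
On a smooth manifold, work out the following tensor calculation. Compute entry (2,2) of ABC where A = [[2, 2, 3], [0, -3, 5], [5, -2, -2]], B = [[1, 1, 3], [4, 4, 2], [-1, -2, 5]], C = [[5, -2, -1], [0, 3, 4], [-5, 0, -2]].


(ABC)_{22} = sum_m (AB)_{2m} C_{m2}. First compute row 2 of AB.
(AB)_{21} = 0*1 + -3*4 + 5*-1 = -17
(AB)_{22} = 0*1 + -3*4 + 5*-2 = -22
(AB)_{23} = 0*3 + -3*2 + 5*5 = 19
Now contract with column 2 of C:
(AB)_{21} * C_{12} = -17 * -2 = 34
(AB)_{22} * C_{22} = -22 * 3 = -66
(AB)_{23} * C_{32} = 19 * 0 = 0
(ABC)_{22} = 34 + -66 + 0 = -32

-32


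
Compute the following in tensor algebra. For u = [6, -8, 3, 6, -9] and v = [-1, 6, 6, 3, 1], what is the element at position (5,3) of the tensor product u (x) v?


The outer product entry T_{ij} = u_i * v_j.
We need i=5, j=3.
u_5 = -9, v_3 = 6
T_{5,3} = -9 * 6 = -54

-54


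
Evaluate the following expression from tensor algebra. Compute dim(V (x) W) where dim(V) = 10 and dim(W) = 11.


The dimension of a tensor product is the product of dimensions.
dim(V) = 10, dim(W) = 11
dim(V (x) W) = 10 * 11 = 110

110


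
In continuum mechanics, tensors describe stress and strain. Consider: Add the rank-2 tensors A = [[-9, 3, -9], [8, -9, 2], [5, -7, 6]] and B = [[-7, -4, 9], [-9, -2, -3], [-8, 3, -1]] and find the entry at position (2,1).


Tensor addition is component-wise: (A + B)_{ij} = A_{ij} + B_{ij}.
A_{21} = 8
B_{21} = -9
(A + B)_{21} = 8 + -9 = -1

-1


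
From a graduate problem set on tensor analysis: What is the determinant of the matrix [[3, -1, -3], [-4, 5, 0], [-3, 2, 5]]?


Expanding along the first row, det(A) = a11*M_11 - a12*M_12 + a13*M_13, where M_1j is the (1,j) minor.
Minor M_11 = 5*5 - 0*2 = 25
Minor M_12 = -4*5 - 0*-3 = -20
Minor M_13 = -4*2 - 5*-3 = 7
det = 3*(25) - -1*(-20) + -3*(7)
    = 75 - 20 + -21
    = 34

34


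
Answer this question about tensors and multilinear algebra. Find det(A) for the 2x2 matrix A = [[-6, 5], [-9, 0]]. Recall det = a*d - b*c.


For a 2x2 matrix [[a, b], [c, d]], det = a*d - b*c.
a = -6, b = 5, c = -9, d = 0
a*d = -6 * 0 = 0
b*c = 5 * -9 = -45
det = 0 - -45 = 45

45


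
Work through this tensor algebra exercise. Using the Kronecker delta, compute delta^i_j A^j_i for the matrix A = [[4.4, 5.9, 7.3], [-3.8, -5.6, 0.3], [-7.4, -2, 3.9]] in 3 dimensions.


The contraction (trace) of a rank-2 tensor is the sum of its diagonal elements.
Diagonal entries: A[1,1] = 4.4, A[2,2] = -5.6, A[3,3] = 3.9
Tr(A) = 4.4 + -5.6 + 3.9 = 2.7

2.7


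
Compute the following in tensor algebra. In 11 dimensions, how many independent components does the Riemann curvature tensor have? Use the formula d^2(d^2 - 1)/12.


The Riemann tensor in d dimensions has d^2(d^2 - 1)/12 independent components.
d = 11, so d^2 = 121
d^2 - 1 = 120
d^2(d^2 - 1) = 121 * 120 = 14520
Divide by 12: 14520 / 12 = 1210

1210


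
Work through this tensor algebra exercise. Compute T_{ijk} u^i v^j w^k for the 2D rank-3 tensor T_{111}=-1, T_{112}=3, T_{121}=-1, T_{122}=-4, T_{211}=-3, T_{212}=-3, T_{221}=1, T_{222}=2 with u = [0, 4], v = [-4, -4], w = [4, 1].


S = sum over i,j,k of T_{ijk} u_i v_j w_k. Expanding all 8 terms:
T_{111}*u_1*v_1*w_1 = -1*0*-4*4 = 0  (running total: 0)
T_{112}*u_1*v_1*w_2 = 3*0*-4*1 = 0  (running total: 0)
T_{121}*u_1*v_2*w_1 = -1*0*-4*4 = 0  (running total: 0)
T_{122}*u_1*v_2*w_2 = -4*0*-4*1 = 0  (running total: 0)
T_{211}*u_2*v_1*w_1 = -3*4*-4*4 = 192  (running total: 192)
T_{212}*u_2*v_1*w_2 = -3*4*-4*1 = 48  (running total: 240)
T_{221}*u_2*v_2*w_1 = 1*4*-4*4 = -64  (running total: 176)
T_{222}*u_2*v_2*w_2 = 2*4*-4*1 = -32  (running total: 144)
S = 144

144


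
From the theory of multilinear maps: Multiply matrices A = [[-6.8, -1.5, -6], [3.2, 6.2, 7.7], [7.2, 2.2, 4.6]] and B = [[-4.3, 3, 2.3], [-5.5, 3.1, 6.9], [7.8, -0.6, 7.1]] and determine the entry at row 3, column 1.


(AB)_{ij} = sum_k A_{ik} B_{kj}.
For i=3, j=1:
A_{31} * B_{11} = 7.2 * -4.3 = -30.96
A_{32} * B_{21} = 2.2 * -5.5 = -12.1
A_{33} * B_{31} = 4.6 * 7.8 = 35.88
Sum = -30.96 + -12.1 + 35.88 = -7.18

-7.18


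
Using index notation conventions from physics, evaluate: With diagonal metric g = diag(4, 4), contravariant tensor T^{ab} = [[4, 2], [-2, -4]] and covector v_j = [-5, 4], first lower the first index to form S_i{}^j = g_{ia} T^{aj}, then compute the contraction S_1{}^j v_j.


Step 1: lower the first index. For a diagonal metric, g_{ia} T^{aj} = g_{ii} T^{ij} (no sum on i).
g_{11} = 4
S_1{}^1 = 4 * T^{11} = 4 * 4 = 16
S_1{}^2 = 4 * T^{12} = 4 * 2 = 8
Step 2: contract S_1{}^j with v_j.
S_1{}^1 * v_1 = 16 * -5 = -80
S_1{}^2 * v_2 = 8 * 4 = 32
Result = -80 + 32 = -48

-48


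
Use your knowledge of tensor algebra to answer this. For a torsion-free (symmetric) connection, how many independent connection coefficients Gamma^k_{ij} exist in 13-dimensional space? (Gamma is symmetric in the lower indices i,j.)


Christoffel symbols Gamma^k_{ij} are symmetric in i,j, so there are d * d(d+1)/2 independent symbols.
d = 13
d(d+1)/2 = 13 * 14 / 2 = 91
Total = 13 * 91 = 1183

1183


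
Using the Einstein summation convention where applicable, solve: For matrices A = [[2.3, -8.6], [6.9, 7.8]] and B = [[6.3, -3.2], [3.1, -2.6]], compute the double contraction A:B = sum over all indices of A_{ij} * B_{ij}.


A:B = sum over all i,j of A_{ij} * B_{ij}.
Row 1: 2.3*6.3=14.49, -8.6*-3.2=27.52 => row sum = 42.01
Row 2: 6.9*3.1=21.39, 7.8*-2.6=-20.28 => row sum = 1.11
Total = 42.01 + 1.11 = 43.12

43.12


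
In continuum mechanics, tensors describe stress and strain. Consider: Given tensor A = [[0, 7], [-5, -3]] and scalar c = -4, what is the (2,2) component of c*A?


Scalar multiplication: (cA)_{ij} = c * A_{ij}.
c = -4
A_{22} = -3
(cA)_{22} = -4 * -3 = 12

12


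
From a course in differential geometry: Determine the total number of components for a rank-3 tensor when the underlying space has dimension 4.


The number of components of a rank-r tensor in d dimensions is d^r.
Here d = 4 and r = 3.
4^3 = 64

64


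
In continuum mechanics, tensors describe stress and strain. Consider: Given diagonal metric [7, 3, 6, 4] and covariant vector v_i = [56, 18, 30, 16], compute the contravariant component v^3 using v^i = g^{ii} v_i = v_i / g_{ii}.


To raise an index with a diagonal metric: v^i = v_i / g_{ii}.
For index 3: v_3 = 30, g_{33} = 6
v^3 = 30 / 6 = 5

5


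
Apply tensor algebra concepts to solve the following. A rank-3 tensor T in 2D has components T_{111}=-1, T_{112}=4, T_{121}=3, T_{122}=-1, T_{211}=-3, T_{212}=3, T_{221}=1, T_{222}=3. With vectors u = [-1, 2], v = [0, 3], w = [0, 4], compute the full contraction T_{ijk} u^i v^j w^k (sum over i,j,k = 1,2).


S = sum over i,j,k of T_{ijk} u_i v_j w_k. Expanding all 8 terms:
T_{111}*u_1*v_1*w_1 = -1*-1*0*0 = 0  (running total: 0)
T_{112}*u_1*v_1*w_2 = 4*-1*0*4 = 0  (running total: 0)
T_{121}*u_1*v_2*w_1 = 3*-1*3*0 = 0  (running total: 0)
T_{122}*u_1*v_2*w_2 = -1*-1*3*4 = 12  (running total: 12)
T_{211}*u_2*v_1*w_1 = -3*2*0*0 = 0  (running total: 12)
T_{212}*u_2*v_1*w_2 = 3*2*0*4 = 0  (running total: 12)
T_{221}*u_2*v_2*w_1 = 1*2*3*0 = 0  (running total: 12)
T_{222}*u_2*v_2*w_2 = 3*2*3*4 = 72  (running total: 84)
S = 84

84


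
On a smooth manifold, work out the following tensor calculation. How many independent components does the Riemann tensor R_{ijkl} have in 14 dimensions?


The Riemann tensor in d dimensions has d^2(d^2 - 1)/12 independent components.
d = 14, so d^2 = 196
d^2 - 1 = 195
d^2(d^2 - 1) = 196 * 195 = 38220
Divide by 12: 38220 / 12 = 3185

3185


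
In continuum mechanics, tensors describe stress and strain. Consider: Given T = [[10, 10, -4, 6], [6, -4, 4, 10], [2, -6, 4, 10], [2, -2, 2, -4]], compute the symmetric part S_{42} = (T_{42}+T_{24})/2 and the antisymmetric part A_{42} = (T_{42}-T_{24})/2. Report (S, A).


T_{42} = -2
T_{24} = 10
S_{42} = (-2 + 10)/2 = 8/2 = 4
A_{42} = (-2 - 10)/2 = -12/2 = -6
Check: S + A = 4 + -6 = -2 = T_{42}.

(4, -6)


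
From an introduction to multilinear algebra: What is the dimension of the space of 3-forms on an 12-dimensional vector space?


The dimension of the space of p-forms on an n-dimensional space is C(n, p).
n = 12, p = 3
C(12, 3) = 12! / (3! * 9!) = 220

220


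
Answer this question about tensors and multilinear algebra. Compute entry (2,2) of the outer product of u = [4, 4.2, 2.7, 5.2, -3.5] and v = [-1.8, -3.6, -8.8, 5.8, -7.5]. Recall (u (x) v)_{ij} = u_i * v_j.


The outer product entry T_{ij} = u_i * v_j.
We need i=2, j=2.
u_2 = 4.2, v_2 = -3.6
T_{2,2} = 4.2 * -3.6 = -15.12

-15.12


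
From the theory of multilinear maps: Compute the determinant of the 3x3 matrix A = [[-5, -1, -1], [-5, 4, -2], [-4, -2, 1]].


Expanding along the first row, det(A) = a11*M_11 - a12*M_12 + a13*M_13, where M_1j is the (1,j) minor.
Minor M_11 = 4*1 - -2*-2 = 0
Minor M_12 = -5*1 - -2*-4 = -13
Minor M_13 = -5*-2 - 4*-4 = 26
det = -5*(0) - -1*(-13) + -1*(26)
    = 0 - 13 + -26
    = -39

-39
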